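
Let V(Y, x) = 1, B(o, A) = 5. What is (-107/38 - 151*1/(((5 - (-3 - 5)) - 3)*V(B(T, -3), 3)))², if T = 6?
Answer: 2896804/9025 ≈ 320.98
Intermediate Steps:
(-107/38 - 151*1/(((5 - (-3 - 5)) - 3)*V(B(T, -3), 3)))² = (-107/38 - 151/((5 - (-3 - 5)) - 3))² = (-107*1/38 - 151/((5 - 1*(-8)) - 3))² = (-107/38 - 151/((5 + 8) - 3))² = (-107/38 - 151/(13 - 3))² = (-107/38 - 151/(10*1))² = (-107/38 - 151/10)² = (-1702/95)² = 2896804/9025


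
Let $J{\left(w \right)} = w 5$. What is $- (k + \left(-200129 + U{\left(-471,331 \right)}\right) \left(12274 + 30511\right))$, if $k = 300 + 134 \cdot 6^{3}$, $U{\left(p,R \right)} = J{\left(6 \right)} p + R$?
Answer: $9152880236$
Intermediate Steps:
$J{\left(w \right)} = 5 w$
$U{\left(p,R \right)} = R + 30 p$ ($U{\left(p,R \right)} = 5 \cdot 6 p + R = 30 p + R = R + 30 p$)
$k = 29244$ ($k = 300 + 134 \cdot 216 = 300 + 28944 = 29244$)
$- (k + \left(-200129 + U{\left(-471,331 \right)}\right) \left(12274 + 30511\right)) = - (29244 + \left(-200129 + \left(331 + 30 \left(-471\right)\right)\right) \left(12274 + 30511\right)) = - (29244 + \left(-200129 + \left(331 - 14130\right)\right) 42785) = - (29244 + \left(-200129 - 13799\right) 42785) = - (29244 - 9152909480) = \left(-1\right) \left(-9152880236\right) = 9152880236$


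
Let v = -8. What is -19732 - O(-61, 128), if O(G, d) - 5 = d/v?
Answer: -19721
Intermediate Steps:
O(G, d) = 5 - d/8 (O(G, d) = 5 + d/(-8) = 5 + d*(-⅛) = 5 - d/8)
-19732 - O(-61, 128) = -19732 - (5 - ⅛*128) = -19732 - (5 - 16) = -19732 - 1*(-11) = -19732 + 11 = -19721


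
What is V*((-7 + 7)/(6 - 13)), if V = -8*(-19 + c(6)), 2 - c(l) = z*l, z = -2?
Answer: 0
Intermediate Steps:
c(l) = 2 + 2*l (c(l) = 2 - (-2)*l = 2 + 2*l)
V = 40 (V = -8*(-19 + (2 + 2*6)) = -8*(-19 + (2 + 12)) = -8*(-19 + 14) = -8*(-5) = 40)
V*((-7 + 7)/(6 - 13)) = 40*((-7 + 7)/(6 - 13)) = 40*(0/(-7)) = 40*(0*(-⅐)) = 40*0 = 0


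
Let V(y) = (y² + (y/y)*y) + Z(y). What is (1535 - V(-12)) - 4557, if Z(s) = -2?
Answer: -3152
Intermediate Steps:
V(y) = -2 + y + y² (V(y) = (y² + (y/y)*y) - 2 = (y² + 1*y) - 2 = (y² + y) - 2 = (y + y²) - 2 = -2 + y + y²)
(1535 - V(-12)) - 4557 = (1535 - (-2 - 12 + (-12)²)) - 4557 = (1535 - (-2 - 12 + 144)) - 4557 = (1535 - 1*130) - 4557 = (1535 - 130) - 4557 = 1405 - 4557 = -3152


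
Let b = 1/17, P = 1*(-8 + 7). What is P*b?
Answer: -1/17 ≈ -0.058824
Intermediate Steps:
P = -1 (P = 1*(-1) = -1)
b = 1/17 ≈ 0.058824
P*b = -1*1/17 = -1/17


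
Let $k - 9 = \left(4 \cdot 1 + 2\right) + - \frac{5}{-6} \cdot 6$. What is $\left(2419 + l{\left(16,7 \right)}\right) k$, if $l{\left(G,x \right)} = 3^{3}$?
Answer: $48920$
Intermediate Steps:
$l{\left(G,x \right)} = 27$
$k = 20$ ($k = 9 + \left(\left(4 \cdot 1 + 2\right) + - \frac{5}{-6} \cdot 6\right) = 9 + \left(\left(4 + 2\right) + \left(-5\right) \left(- \frac{1}{6}\right) 6\right) = 9 + \left(6 + \frac{5}{6} \cdot 6\right) = 9 + \left(6 + 5\right) = 9 + 11 = 20$)
$\left(2419 + l{\left(16,7 \right)}\right) k = \left(2419 + 27\right) 20 = 2446 \cdot 20 = 48920$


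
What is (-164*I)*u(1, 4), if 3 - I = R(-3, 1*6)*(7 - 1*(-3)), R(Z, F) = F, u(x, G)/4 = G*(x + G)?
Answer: 747840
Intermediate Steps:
u(x, G) = 4*G*(G + x) (u(x, G) = 4*(G*(x + G)) = 4*(G*(G + x)) = 4*G*(G + x))
I = -57 (I = 3 - 1*6*(7 - 1*(-3)) = 3 - 6*(7 + 3) = 3 - 6*10 = 3 - 1*60 = 3 - 60 = -57)
(-164*I)*u(1, 4) = (-164*(-57))*(4*4*(4 + 1)) = 9348*(4*4*5) = 9348*80 = 747840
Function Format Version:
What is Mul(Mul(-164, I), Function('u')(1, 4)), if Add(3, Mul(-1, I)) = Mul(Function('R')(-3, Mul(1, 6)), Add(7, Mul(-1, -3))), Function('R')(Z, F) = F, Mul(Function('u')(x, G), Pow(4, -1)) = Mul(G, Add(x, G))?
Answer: 747840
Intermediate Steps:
Function('u')(x, G) = Mul(4, G, Add(G, x)) (Function('u')(x, G) = Mul(4, Mul(G, Add(x, G))) = Mul(4, Mul(G, Add(G, x))) = Mul(4, G, Add(G, x)))
I = -57 (I = Add(3, Mul(-1, Mul(Mul(1, 6), Add(7, Mul(-1, -3))))) = Add(3, Mul(-1, Mul(6, Add(7, 3)))) = Add(3, Mul(-1, Mul(6, 10))) = Add(3, Mul(-1, 60)) = Add(3, -60) = -57)
Mul(Mul(-164, I), Function('u')(1, 4)) = Mul(Mul(-164, -57), Mul(4, 4, Add(4, 1))) = Mul(9348, Mul(4, 4, 5)) = Mul(9348, 80) = 747840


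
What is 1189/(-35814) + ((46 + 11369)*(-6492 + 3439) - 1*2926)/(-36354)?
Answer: 34671646883/36166171 ≈ 958.68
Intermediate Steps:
1189/(-35814) + ((46 + 11369)*(-6492 + 3439) - 1*2926)/(-36354) = 1189*(-1/35814) + (11415*(-3053) - 2926)*(-1/36354) = -1189/35814 + (-34849995 - 2926)*(-1/36354) = -1189/35814 - 34852921*(-1/36354) = -1189/35814 + 34852921/36354 = 34671646883/36166171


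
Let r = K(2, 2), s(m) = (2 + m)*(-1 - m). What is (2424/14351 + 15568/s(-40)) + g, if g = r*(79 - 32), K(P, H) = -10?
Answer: -5107934770/10634091 ≈ -480.34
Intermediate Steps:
s(m) = (-1 - m)*(2 + m)
r = -10
g = -470 (g = -10*(79 - 32) = -10*47 = -470)
(2424/14351 + 15568/s(-40)) + g = (2424/14351 + 15568/(-2 - 1*(-40)² - 3*(-40))) - 470 = (2424*(1/14351) + 15568/(-2 - 1*1600 + 120)) - 470 = (2424/14351 + 15568/(-2 - 1600 + 120)) - 470 = (2424/14351 + 15568/(-1482)) - 470 = (2424/14351 + 15568*(-1/1482)) - 470 = (2424/14351 - 7784/741) - 470 = -109912000/10634091 - 470 = -5107934770/10634091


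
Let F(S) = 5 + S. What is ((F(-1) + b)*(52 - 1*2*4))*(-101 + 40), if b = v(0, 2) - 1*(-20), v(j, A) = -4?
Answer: -53680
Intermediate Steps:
b = 16 (b = -4 - 1*(-20) = -4 + 20 = 16)
((F(-1) + b)*(52 - 1*2*4))*(-101 + 40) = (((5 - 1) + 16)*(52 - 1*2*4))*(-101 + 40) = ((4 + 16)*(52 - 2*4))*(-61) = (20*(52 - 8))*(-61) = (20*44)*(-61) = 880*(-61) = -53680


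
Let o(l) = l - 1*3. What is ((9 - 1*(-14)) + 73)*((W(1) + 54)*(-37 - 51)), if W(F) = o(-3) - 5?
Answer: -363264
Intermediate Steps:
o(l) = -3 + l (o(l) = l - 3 = -3 + l)
W(F) = -11 (W(F) = (-3 - 3) - 5 = -6 - 5 = -11)
((9 - 1*(-14)) + 73)*((W(1) + 54)*(-37 - 51)) = ((9 - 1*(-14)) + 73)*((-11 + 54)*(-37 - 51)) = ((9 + 14) + 73)*(43*(-88)) = (23 + 73)*(-3784) = 96*(-3784) = -363264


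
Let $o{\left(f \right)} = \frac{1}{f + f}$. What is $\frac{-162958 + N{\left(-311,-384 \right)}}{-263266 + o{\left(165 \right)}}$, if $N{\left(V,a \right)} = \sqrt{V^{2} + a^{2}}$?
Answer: $\frac{53776140}{86877779} - \frac{330 \sqrt{244177}}{86877779} \approx 0.61711$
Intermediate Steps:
$o{\left(f \right)} = \frac{1}{2 f}$
$\frac{-162958 + N{\left(-311,-384 \right)}}{-263266 + o{\left(165 \right)}} = \frac{-162958 + \sqrt{\left(-311\right)^{2} + \left(-384\right)^{2}}}{-263266 + \frac{1}{2 \cdot 165}} = \frac{-162958 + \sqrt{96721 + 147456}}{-263266 + \frac{1}{2} \cdot \frac{1}{165}} = \frac{-162958 + \sqrt{244177}}{-263266 + \frac{1}{330}} = \frac{-162958 + \sqrt{244177}}{- \frac{86877779}{330}} = \left(-162958 + \sqrt{244177}\right) \left(- \frac{330}{86877779}\right) = \frac{53776140}{86877779} - \frac{330 \sqrt{244177}}{86877779}$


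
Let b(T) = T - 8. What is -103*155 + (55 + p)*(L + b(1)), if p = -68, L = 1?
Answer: -15887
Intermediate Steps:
b(T) = -8 + T
-103*155 + (55 + p)*(L + b(1)) = -103*155 + (55 - 68)*(1 + (-8 + 1)) = -15965 - 13*(1 - 7) = -15965 - 13*(-6) = -15965 + 78 = -15887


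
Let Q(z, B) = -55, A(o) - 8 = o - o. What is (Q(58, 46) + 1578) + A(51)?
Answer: 1531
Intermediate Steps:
A(o) = 8 (A(o) = 8 + (o - o) = 8 + 0 = 8)
(Q(58, 46) + 1578) + A(51) = (-55 + 1578) + 8 = 1523 + 8 = 1531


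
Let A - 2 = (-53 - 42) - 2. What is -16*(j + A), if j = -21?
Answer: 1856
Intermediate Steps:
A = -95 (A = 2 + ((-53 - 42) - 2) = 2 + (-95 - 2) = 2 - 97 = -95)
-16*(j + A) = -16*(-21 - 95) = -16*(-116) = 1856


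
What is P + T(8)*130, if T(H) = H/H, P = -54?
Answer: 76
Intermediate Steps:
T(H) = 1
P + T(8)*130 = -54 + 1*130 = -54 + 130 = 76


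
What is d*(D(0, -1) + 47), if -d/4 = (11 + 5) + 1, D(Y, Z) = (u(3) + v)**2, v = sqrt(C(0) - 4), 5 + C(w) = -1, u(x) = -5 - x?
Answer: -6868 + 1088*I*sqrt(10) ≈ -6868.0 + 3440.6*I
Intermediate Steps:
C(w) = -6 (C(w) = -5 - 1 = -6)
v = I*sqrt(10) (v = sqrt(-6 - 4) = sqrt(-10) = I*sqrt(10) ≈ 3.1623*I)
D(Y, Z) = (-8 + I*sqrt(10))**2 (D(Y, Z) = ((-5 - 1*3) + I*sqrt(10))**2 = ((-5 - 3) + I*sqrt(10))**2 = (-8 + I*sqrt(10))**2)
d = -68 (d = -4*((11 + 5) + 1) = -4*(16 + 1) = -4*17 = -68)
d*(D(0, -1) + 47) = -68*((8 - I*sqrt(10))**2 + 47) = -68*(47 + (8 - I*sqrt(10))**2) = -3196 - 68*(8 - I*sqrt(10))**2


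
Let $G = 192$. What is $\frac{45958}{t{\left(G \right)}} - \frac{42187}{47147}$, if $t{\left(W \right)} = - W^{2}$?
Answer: $- \frac{1860981697}{869013504} \approx -2.1415$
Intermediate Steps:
$\frac{45958}{t{\left(G \right)}} - \frac{42187}{47147} = \frac{45958}{\left(-1\right) 192^{2}} - \frac{42187}{47147} = \frac{45958}{\left(-1\right) 36864} - \frac{42187}{47147} = \frac{45958}{-36864} - \frac{42187}{47147} = 45958 \left(- \frac{1}{36864}\right) - \frac{42187}{47147} = - \frac{22979}{18432} - \frac{42187}{47147} = - \frac{1860981697}{869013504}$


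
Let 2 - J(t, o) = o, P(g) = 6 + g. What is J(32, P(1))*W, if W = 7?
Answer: -35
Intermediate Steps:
J(t, o) = 2 - o
J(32, P(1))*W = (2 - (6 + 1))*7 = (2 - 1*7)*7 = (2 - 7)*7 = -5*7 = -35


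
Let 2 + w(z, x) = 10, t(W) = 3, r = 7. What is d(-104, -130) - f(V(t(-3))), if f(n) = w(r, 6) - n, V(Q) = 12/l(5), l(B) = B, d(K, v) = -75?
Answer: -403/5 ≈ -80.600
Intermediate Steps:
w(z, x) = 8 (w(z, x) = -2 + 10 = 8)
V(Q) = 12/5
f(n) = 8 - n
d(-104, -130) - f(V(t(-3))) = -75 - (8 - 1*12/5) = -75 - (8 - 12/5) = -75 - 1*28/5 = -75 - 28/5 = -403/5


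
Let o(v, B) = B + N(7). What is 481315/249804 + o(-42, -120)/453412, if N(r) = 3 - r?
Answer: 54550755271/28316032812 ≈ 1.9265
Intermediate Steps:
o(v, B) = -4 + B (o(v, B) = B + (3 - 1*7) = B + (3 - 7) = B - 4 = -4 + B)
481315/249804 + o(-42, -120)/453412 = 481315/249804 + (-4 - 120)/453412 = 481315*(1/249804) - 124*1/453412 = 481315/249804 - 31/113353 = 54550755271/28316032812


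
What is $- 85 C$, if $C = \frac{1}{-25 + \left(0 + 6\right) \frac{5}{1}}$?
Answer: $-17$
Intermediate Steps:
$C = \frac{1}{5}$ ($C = \frac{1}{-25 + 6 \cdot 5 \cdot 1} = \frac{1}{-25 + 6 \cdot 5} = \frac{1}{-25 + 30} = \frac{1}{5} \approx 0.2$)
$- 85 C = \left(-85\right) \frac{1}{5} = -17$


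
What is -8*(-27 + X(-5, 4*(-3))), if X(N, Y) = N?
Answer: 256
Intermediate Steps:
-8*(-27 + X(-5, 4*(-3))) = -8*(-27 - 5) = -8*(-32) = 256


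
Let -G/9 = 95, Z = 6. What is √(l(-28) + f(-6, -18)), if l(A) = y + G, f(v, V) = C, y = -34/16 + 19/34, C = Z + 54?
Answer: 3*I*√409258/68 ≈ 28.224*I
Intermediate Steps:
C = 60 (C = 6 + 54 = 60)
G = -855 (G = -9*95 = -855)
y = -213/136 (y = -34*1/16 + 19*(1/34) = -17/8 + 19/34 = -213/136 ≈ -1.5662)
f(v, V) = 60
l(A) = -116493/136 (l(A) = -213/136 - 855 = -116493/136)
√(l(-28) + f(-6, -18)) = √(-116493/136 + 60) = √(-108333/136) = 3*I*√409258/68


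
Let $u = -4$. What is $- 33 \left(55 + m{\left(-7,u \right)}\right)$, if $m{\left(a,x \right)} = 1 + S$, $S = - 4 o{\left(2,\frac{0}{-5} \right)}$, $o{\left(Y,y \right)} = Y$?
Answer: $-1584$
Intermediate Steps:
$S = -8$ ($S = \left(-4\right) 2 = -8$)
$m{\left(a,x \right)} = -7$ ($m{\left(a,x \right)} = 1 - 8 = -7$)
$- 33 \left(55 + m{\left(-7,u \right)}\right) = - 33 \left(55 - 7\right) = \left(-33\right) 48 = -1584$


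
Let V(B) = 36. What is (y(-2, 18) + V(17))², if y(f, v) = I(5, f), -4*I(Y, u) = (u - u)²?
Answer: 1296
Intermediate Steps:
I(Y, u) = 0 (I(Y, u) = -(u - u)²/4 = -¼*0² = -¼*0 = 0)
y(f, v) = 0
(y(-2, 18) + V(17))² = (0 + 36)² = 36² = 1296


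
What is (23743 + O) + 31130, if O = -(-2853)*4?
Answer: 66285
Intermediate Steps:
O = 11412 (O = -2853*(-4) = 11412)
(23743 + O) + 31130 = (23743 + 11412) + 31130 = 35155 + 31130 = 66285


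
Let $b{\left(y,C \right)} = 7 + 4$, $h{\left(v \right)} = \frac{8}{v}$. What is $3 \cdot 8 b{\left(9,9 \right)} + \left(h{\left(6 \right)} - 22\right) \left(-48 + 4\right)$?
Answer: $\frac{3520}{3} \approx 1173.3$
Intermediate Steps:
$b{\left(y,C \right)} = 11$
$3 \cdot 8 b{\left(9,9 \right)} + \left(h{\left(6 \right)} - 22\right) \left(-48 + 4\right) = 3 \cdot 8 \cdot 11 + \left(\frac{8}{6} - 22\right) \left(-48 + 4\right) = 24 \cdot 11 + \left(8 \cdot \frac{1}{6} - 22\right) \left(-44\right) = 264 + \left(\frac{4}{3} - 22\right) \left(-44\right) = 264 - - \frac{2728}{3} = 264 + \frac{2728}{3} = \frac{3520}{3}$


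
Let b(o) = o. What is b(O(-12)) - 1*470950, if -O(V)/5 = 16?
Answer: -471030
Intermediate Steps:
O(V) = -80 (O(V) = -5*16 = -80)
b(O(-12)) - 1*470950 = -80 - 1*470950 = -80 - 470950 = -471030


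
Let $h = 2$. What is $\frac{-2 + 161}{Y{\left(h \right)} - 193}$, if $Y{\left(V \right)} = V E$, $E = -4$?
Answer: $- \frac{53}{67} \approx -0.79105$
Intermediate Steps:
$Y{\left(V \right)} = - 4 V$ ($Y{\left(V \right)} = V \left(-4\right) = - 4 V$)
$\frac{-2 + 161}{Y{\left(h \right)} - 193} = \frac{-2 + 161}{\left(-4\right) 2 - 193} = \frac{159}{-8 - 193} = \frac{159}{-201} = 159 \left(- \frac{1}{201}\right) = - \frac{53}{67}$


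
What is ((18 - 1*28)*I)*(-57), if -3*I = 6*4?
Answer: -4560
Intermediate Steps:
I = -8 (I = -2*4 = -1/3*24 = -8)
((18 - 1*28)*I)*(-57) = ((18 - 1*28)*(-8))*(-57) = ((18 - 28)*(-8))*(-57) = -10*(-8)*(-57) = 80*(-57) = -4560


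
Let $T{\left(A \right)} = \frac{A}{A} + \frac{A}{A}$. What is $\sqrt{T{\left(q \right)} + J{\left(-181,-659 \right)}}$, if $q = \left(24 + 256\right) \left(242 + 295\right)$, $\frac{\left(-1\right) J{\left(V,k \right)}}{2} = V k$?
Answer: $2 i \sqrt{59639} \approx 488.42 i$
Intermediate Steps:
$J{\left(V,k \right)} = - 2 V k$
$q = 150360$ ($q = 280 \cdot 537 = 150360$)
$T{\left(A \right)} = 2$ ($T{\left(A \right)} = 1 + 1 = 2$)
$\sqrt{T{\left(q \right)} + J{\left(-181,-659 \right)}} = \sqrt{2 - \left(-362\right) \left(-659\right)} = \sqrt{2 - 238558} = \sqrt{-238556} = 2 i \sqrt{59639}$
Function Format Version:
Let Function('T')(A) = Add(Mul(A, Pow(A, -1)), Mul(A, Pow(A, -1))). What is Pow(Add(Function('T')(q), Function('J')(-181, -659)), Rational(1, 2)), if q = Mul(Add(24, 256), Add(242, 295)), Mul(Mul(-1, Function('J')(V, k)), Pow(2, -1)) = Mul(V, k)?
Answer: Mul(2, I, Pow(59639, Rational(1, 2))) ≈ Mul(488.42, I)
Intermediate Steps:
Function('J')(V, k) = Mul(-2, V, k) (Function('J')(V, k) = Mul(-2, Mul(V, k)) = Mul(-2, V, k))
q = 150360 (q = Mul(280, 537) = 150360)
Function('T')(A) = 2 (Function('T')(A) = Add(1, 1) = 2)
Pow(Add(Function('T')(q), Function('J')(-181, -659)), Rational(1, 2)) = Pow(Add(2, Mul(-2, -181, -659)), Rational(1, 2)) = Pow(Add(2, -238558), Rational(1, 2)) = Pow(-238556, Rational(1, 2)) = Mul(2, I, Pow(59639, Rational(1, 2)))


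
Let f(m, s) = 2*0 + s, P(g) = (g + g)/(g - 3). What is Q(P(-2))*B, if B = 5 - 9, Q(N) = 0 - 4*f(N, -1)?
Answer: -16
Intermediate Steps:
P(g) = 2*g/(-3 + g) (P(g) = (2*g)/(-3 + g) = 2*g/(-3 + g))
f(m, s) = s (f(m, s) = 0 + s = s)
Q(N) = 4 (Q(N) = 0 - 4*(-1) = 0 + 4 = 4)
B = -4
Q(P(-2))*B = 4*(-4) = -16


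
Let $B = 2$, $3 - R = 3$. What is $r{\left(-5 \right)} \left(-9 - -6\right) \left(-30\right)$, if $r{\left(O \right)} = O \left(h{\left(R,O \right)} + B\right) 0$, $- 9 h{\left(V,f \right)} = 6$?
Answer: $0$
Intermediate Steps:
$R = 0$ ($R = 3 - 3 = 0$)
$h{\left(V,f \right)} = - \frac{2}{3}$ ($h{\left(V,f \right)} = \left(- \frac{1}{9}\right) 6 = - \frac{2}{3}$)
$r{\left(O \right)} = 0$ ($r{\left(O \right)} = O \left(- \frac{2}{3} + 2\right) 0 = O \frac{4}{3} \cdot 0 = \frac{4 O}{3} \cdot 0 = 0$)
$r{\left(-5 \right)} \left(-9 - -6\right) \left(-30\right) = 0 \left(-9 - -6\right) \left(-30\right) = 0 \left(-9 + 6\right) \left(-30\right) = 0 \left(-3\right) \left(-30\right) = 0 \left(-30\right) = 0$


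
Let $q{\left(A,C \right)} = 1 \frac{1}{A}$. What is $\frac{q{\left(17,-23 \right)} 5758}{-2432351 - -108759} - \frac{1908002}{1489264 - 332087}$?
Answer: $- \frac{37687386069647}{22854861368164} \approx -1.649$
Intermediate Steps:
$q{\left(A,C \right)} = \frac{1}{A}$
$\frac{q{\left(17,-23 \right)} 5758}{-2432351 - -108759} - \frac{1908002}{1489264 - 332087} = \frac{\frac{1}{17} \cdot 5758}{-2432351 - -108759} - \frac{1908002}{1489264 - 332087} = \frac{\frac{1}{17} \cdot 5758}{-2432351 + 108759} - \frac{1908002}{1157177} = \frac{5758}{17 \left(-2323592\right)} - \frac{1908002}{1157177} = \frac{5758}{17} \left(- \frac{1}{2323592}\right) - \frac{1908002}{1157177} = - \frac{2879}{19750532} - \frac{1908002}{1157177} = - \frac{37687386069647}{22854861368164}$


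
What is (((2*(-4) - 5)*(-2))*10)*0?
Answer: 0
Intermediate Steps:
(((2*(-4) - 5)*(-2))*10)*0 = (((-8 - 5)*(-2))*10)*0 = (-13*(-2)*10)*0 = (26*10)*0 = 260*0 = 0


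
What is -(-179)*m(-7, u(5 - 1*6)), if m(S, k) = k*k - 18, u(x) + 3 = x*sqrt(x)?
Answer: -1790 + 1074*I ≈ -1790.0 + 1074.0*I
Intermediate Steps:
u(x) = -3 + x**(3/2) (u(x) = -3 + x*sqrt(x) = -3 + x**(3/2))
m(S, k) = -18 + k**2 (m(S, k) = k**2 - 18 = -18 + k**2)
-(-179)*m(-7, u(5 - 1*6)) = -(-179)*(-18 + (-3 + (5 - 1*6)**(3/2))**2) = -(-179)*(-18 + (-3 + (5 - 6)**(3/2))**2) = -(-179)*(-18 + (-3 + (-1)**(3/2))**2) = -(-179)*(-18 + (-3 - I)**2) = -(3222 - 179*(-3 - I)**2) = -3222 + 179*(-3 - I)**2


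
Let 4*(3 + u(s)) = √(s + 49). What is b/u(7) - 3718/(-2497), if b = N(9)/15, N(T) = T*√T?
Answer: 6332/12485 - 9*√14/55 ≈ -0.10510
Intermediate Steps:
N(T) = T^(3/2)
u(s) = -3 + √(49 + s)/4 (u(s) = -3 + √(s + 49)/4 = -3 + √(49 + s)/4)
b = 9/5 (b = 9^(3/2)/15 = (1/15)*27 = 9/5 ≈ 1.8000)
b/u(7) - 3718/(-2497) = 9/(5*(-3 + √(49 + 7)/4)) - 3718/(-2497) = 9/(5*(-3 + √56/4)) - 3718*(-1/2497) = 9/(5*(-3 + (2*√14)/4)) + 338/227 = 9/(5*(-3 + √14/2)) + 338/227 = 338/227 + 9/(5*(-3 + √14/2))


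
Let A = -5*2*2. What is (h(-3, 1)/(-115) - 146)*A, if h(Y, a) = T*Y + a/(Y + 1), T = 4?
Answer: 67110/23 ≈ 2917.8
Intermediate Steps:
A = -20 (A = -10*2 = -20)
h(Y, a) = 4*Y + a/(1 + Y) (h(Y, a) = 4*Y + a/(Y + 1) = 4*Y + a/(1 + Y))
(h(-3, 1)/(-115) - 146)*A = (((1 + 4*(-3) + 4*(-3)²)/(1 - 3))/(-115) - 146)*(-20) = (((1 - 12 + 4*9)/(-2))*(-1/115) - 146)*(-20) = (-(1 - 12 + 36)/2*(-1/115) - 146)*(-20) = (-½*25*(-1/115) - 146)*(-20) = (-25/2*(-1/115) - 146)*(-20) = (5/46 - 146)*(-20) = -6711/46*(-20) = 67110/23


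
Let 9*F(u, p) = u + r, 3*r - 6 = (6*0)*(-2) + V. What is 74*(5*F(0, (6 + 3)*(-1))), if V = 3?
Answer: 370/3 ≈ 123.33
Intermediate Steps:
r = 3 (r = 2 + ((6*0)*(-2) + 3)/3 = 2 + (0*(-2) + 3)/3 = 2 + (0 + 3)/3 = 2 + (⅓)*3 = 2 + 1 = 3)
F(u, p) = ⅓ + u/9 (F(u, p) = (u + 3)/9 = (3 + u)/9 = ⅓ + u/9)
74*(5*F(0, (6 + 3)*(-1))) = 74*(5*(⅓ + (⅑)*0)) = 74*(5*(⅓ + 0)) = 74*(5*(⅓)) = 74*(5/3) = 370/3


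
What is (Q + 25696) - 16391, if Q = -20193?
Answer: -10888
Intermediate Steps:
(Q + 25696) - 16391 = (-20193 + 25696) - 16391 = 5503 - 16391 = -10888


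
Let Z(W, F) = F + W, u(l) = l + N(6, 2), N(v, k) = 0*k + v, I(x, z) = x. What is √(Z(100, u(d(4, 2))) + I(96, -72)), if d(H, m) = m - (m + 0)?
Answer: √202 ≈ 14.213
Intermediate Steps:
N(v, k) = v (N(v, k) = 0 + v = v)
d(H, m) = 0 (d(H, m) = m - m = 0)
u(l) = 6 + l (u(l) = l + 6 = 6 + l)
√(Z(100, u(d(4, 2))) + I(96, -72)) = √(((6 + 0) + 100) + 96) = √((6 + 100) + 96) = √(106 + 96) = √202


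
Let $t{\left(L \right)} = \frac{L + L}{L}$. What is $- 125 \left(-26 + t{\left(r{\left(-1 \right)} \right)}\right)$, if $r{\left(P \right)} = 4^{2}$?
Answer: $3000$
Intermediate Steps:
$r{\left(P \right)} = 16$
$t{\left(L \right)} = 2$ ($t{\left(L \right)} = \frac{2 L}{L} = 2$)
$- 125 \left(-26 + t{\left(r{\left(-1 \right)} \right)}\right) = - 125 \left(-26 + 2\right) = \left(-125\right) \left(-24\right) = 3000$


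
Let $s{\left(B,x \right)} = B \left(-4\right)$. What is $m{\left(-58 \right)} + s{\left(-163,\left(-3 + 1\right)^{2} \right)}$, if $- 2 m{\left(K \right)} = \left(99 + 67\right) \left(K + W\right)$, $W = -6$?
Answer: $5964$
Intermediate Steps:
$s{\left(B,x \right)} = - 4 B$
$m{\left(K \right)} = 498 - 83 K$ ($m{\left(K \right)} = - \frac{\left(99 + 67\right) \left(K - 6\right)}{2} = - \frac{166 \left(-6 + K\right)}{2} = - \frac{-996 + 166 K}{2} = 498 - 83 K$)
$m{\left(-58 \right)} + s{\left(-163,\left(-3 + 1\right)^{2} \right)} = \left(498 - -4814\right) - -652 = \left(498 + 4814\right) + 652 = 5312 + 652 = 5964$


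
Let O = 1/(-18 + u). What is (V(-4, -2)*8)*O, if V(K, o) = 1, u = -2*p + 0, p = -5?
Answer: -1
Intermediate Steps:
u = 10 (u = -2*(-5) + 0 = 10 + 0 = 10)
O = -⅛ (O = 1/(-18 + 10) = 1/(-8) = -⅛ ≈ -0.12500)
(V(-4, -2)*8)*O = (1*8)*(-⅛) = 8*(-⅛) = -1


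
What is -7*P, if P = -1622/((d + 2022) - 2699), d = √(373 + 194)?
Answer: -3843329/228881 - 51093*√7/228881 ≈ -17.382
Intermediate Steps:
d = 9*√7 (d = √567 = 9*√7 ≈ 23.812)
P = -1622/(-677 + 9*√7) (P = -1622/((9*√7 + 2022) - 2699) = -1622/((2022 + 9*√7) - 2699) = -1622/(-677 + 9*√7) ≈ 2.4832)
-7*P = -7*(549047/228881 + 7299*√7/228881) = -3843329/228881 - 51093*√7/228881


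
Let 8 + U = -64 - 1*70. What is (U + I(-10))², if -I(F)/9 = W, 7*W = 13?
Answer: 1234321/49 ≈ 25190.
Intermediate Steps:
W = 13/7 (W = (⅐)*13 = 13/7 ≈ 1.8571)
I(F) = -117/7 (I(F) = -9*13/7 = -117/7)
U = -142 (U = -8 + (-64 - 1*70) = -8 + (-64 - 70) = -8 - 134 = -142)
(U + I(-10))² = (-142 - 117/7)² = (-1111/7)² = 1234321/49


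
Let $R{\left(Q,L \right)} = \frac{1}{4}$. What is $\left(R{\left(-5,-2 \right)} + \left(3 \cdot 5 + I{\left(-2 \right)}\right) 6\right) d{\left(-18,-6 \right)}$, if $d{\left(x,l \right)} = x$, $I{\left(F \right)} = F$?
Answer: $- \frac{2817}{2} \approx -1408.5$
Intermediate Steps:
$R{\left(Q,L \right)} = \frac{1}{4}$
$\left(R{\left(-5,-2 \right)} + \left(3 \cdot 5 + I{\left(-2 \right)}\right) 6\right) d{\left(-18,-6 \right)} = \left(\frac{1}{4} + \left(3 \cdot 5 - 2\right) 6\right) \left(-18\right) = \left(\frac{1}{4} + \left(15 - 2\right) 6\right) \left(-18\right) = \left(\frac{1}{4} + 13 \cdot 6\right) \left(-18\right) = \left(\frac{1}{4} + 78\right) \left(-18\right) = \frac{313}{4} \left(-18\right) = - \frac{2817}{2}$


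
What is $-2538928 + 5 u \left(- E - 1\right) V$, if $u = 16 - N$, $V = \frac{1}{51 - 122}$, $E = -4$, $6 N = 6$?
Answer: $- \frac{180264113}{71} \approx -2.5389 \cdot 10^{6}$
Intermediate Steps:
$N = 1$ ($N = \frac{1}{6} \cdot 6 = 1$)
$V = - \frac{1}{71}$ ($V = \frac{1}{-71} = - \frac{1}{71} \approx -0.014085$)
$u = 15$ ($u = 16 - 1 = 15$)
$-2538928 + 5 u \left(- E - 1\right) V = -2538928 + 5 \cdot 15 \left(\left(-1\right) \left(-4\right) - 1\right) \left(- \frac{1}{71}\right) = -2538928 + 75 \left(4 - 1\right) \left(- \frac{1}{71}\right) = -2538928 + 75 \cdot 3 \left(- \frac{1}{71}\right) = -2538928 + 225 \left(- \frac{1}{71}\right) = -2538928 - \frac{225}{71} = - \frac{180264113}{71}$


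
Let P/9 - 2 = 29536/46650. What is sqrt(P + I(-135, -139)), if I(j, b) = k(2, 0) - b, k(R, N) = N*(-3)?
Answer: sqrt(393408469)/1555 ≈ 12.755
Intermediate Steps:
k(R, N) = -3*N
P = 184254/7775 (P = 18 + 9*(29536/46650) = 18 + 9*(29536*(1/46650)) = 18 + 9*(14768/23325) = 18 + 44304/7775 = 184254/7775 ≈ 23.698)
I(j, b) = -b (I(j, b) = -3*0 - b = 0 - b = -b)
sqrt(P + I(-135, -139)) = sqrt(184254/7775 - 1*(-139)) = sqrt(184254/7775 + 139) = sqrt(1264979/7775) = sqrt(393408469)/1555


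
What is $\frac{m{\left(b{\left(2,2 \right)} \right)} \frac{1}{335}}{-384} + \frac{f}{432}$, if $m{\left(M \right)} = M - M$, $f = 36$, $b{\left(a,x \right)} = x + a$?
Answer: $\frac{1}{12} \approx 0.083333$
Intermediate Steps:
$b{\left(a,x \right)} = a + x$
$m{\left(M \right)} = 0$
$\frac{m{\left(b{\left(2,2 \right)} \right)} \frac{1}{335}}{-384} + \frac{f}{432} = \frac{0 \cdot \frac{1}{335}}{-384} + \frac{36}{432} = 0 \cdot \frac{1}{335} \left(- \frac{1}{384}\right) + 36 \cdot \frac{1}{432} = 0 \left(- \frac{1}{384}\right) + \frac{1}{12} = 0 + \frac{1}{12} = \frac{1}{12}$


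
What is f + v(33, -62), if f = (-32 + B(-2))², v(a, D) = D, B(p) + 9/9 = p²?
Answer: 779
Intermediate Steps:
B(p) = -1 + p²
f = 841 (f = (-32 + (-1 + (-2)²))² = (-32 + (-1 + 4))² = (-32 + 3)² = (-29)² = 841)
f + v(33, -62) = 841 - 62 = 779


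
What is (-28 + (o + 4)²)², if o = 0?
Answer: 144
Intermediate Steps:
(-28 + (o + 4)²)² = (-28 + (0 + 4)²)² = (-28 + 4²)² = (-28 + 16)² = (-12)² = 144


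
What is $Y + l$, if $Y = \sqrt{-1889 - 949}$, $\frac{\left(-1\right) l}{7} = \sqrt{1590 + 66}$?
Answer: $- 42 \sqrt{46} + i \sqrt{2838} \approx -284.86 + 53.273 i$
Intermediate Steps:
$l = - 42 \sqrt{46}$ ($l = - 7 \sqrt{1590 + 66} = - 7 \sqrt{1656} = - 7 \cdot 6 \sqrt{46} = - 42 \sqrt{46} \approx -284.86$)
$Y = i \sqrt{2838}$ ($Y = \sqrt{-2838} = i \sqrt{2838} \approx 53.273 i$)
$Y + l = i \sqrt{2838} - 42 \sqrt{46} = - 42 \sqrt{46} + i \sqrt{2838}$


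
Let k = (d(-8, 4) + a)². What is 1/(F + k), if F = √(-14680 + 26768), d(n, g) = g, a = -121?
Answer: 13689/187376633 - 2*√3022/187376633 ≈ 7.2469e-5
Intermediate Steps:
F = 2*√3022 (F = √12088 = 2*√3022 ≈ 109.95)
k = 13689 (k = (4 - 121)² = (-117)² = 13689)
1/(F + k) = 1/(2*√3022 + 13689) = 1/(13689 + 2*√3022)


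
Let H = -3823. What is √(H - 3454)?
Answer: I*√7277 ≈ 85.305*I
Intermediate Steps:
√(H - 3454) = √(-3823 - 3454) = √(-7277) = I*√7277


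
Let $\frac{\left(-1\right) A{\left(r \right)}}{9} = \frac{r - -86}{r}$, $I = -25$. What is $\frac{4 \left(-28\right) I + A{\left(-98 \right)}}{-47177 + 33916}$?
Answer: $- \frac{137146}{649789} \approx -0.21106$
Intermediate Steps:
$A{\left(r \right)} = - \frac{9 \left(86 + r\right)}{r}$ ($A{\left(r \right)} = - 9 \frac{r - -86}{r} = - 9 \frac{r + 86}{r} = - 9 \frac{86 + r}{r} = - \frac{9 \left(86 + r\right)}{r}$)
$\frac{4 \left(-28\right) I + A{\left(-98 \right)}}{-47177 + 33916} = \frac{4 \left(-28\right) \left(-25\right) - \left(9 + \frac{774}{-98}\right)}{-47177 + 33916} = \frac{\left(-112\right) \left(-25\right) - \frac{54}{49}}{-13261} = \left(2800 + \left(-9 + \frac{387}{49}\right)\right) \left(- \frac{1}{13261}\right) = \left(2800 - \frac{54}{49}\right) \left(- \frac{1}{13261}\right) = \frac{137146}{49} \left(- \frac{1}{13261}\right) = - \frac{137146}{649789}$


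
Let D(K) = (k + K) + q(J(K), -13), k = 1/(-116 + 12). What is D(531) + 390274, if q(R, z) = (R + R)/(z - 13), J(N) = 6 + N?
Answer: 40639423/104 ≈ 3.9076e+5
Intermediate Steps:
q(R, z) = 2*R/(-13 + z) (q(R, z) = (2*R)/(-13 + z) = 2*R/(-13 + z))
k = -1/104 (k = 1/(-104) = -1/104 ≈ -0.0096154)
D(K) = -49/104 + 12*K/13 (D(K) = (-1/104 + K) + 2*(6 + K)/(-13 - 13) = (-1/104 + K) + 2*(6 + K)/(-26) = (-1/104 + K) + 2*(6 + K)*(-1/26) = (-1/104 + K) + (-6/13 - K/13) = -49/104 + 12*K/13)
D(531) + 390274 = (-49/104 + (12/13)*531) + 390274 = (-49/104 + 6372/13) + 390274 = 50927/104 + 390274 = 40639423/104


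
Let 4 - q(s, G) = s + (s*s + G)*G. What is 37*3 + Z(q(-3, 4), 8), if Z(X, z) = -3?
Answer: 108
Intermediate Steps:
q(s, G) = 4 - s - G*(G + s²) (q(s, G) = 4 - (s + (s*s + G)*G) = 4 - (s + (s² + G)*G) = 4 - (s + (G + s²)*G) = 4 - (s + G*(G + s²)) = 4 + (-s - G*(G + s²)) = 4 - s - G*(G + s²))
37*3 + Z(q(-3, 4), 8) = 37*3 - 3 = 111 - 3 = 108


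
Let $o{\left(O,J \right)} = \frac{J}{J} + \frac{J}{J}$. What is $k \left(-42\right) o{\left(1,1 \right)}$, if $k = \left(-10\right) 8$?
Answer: $6720$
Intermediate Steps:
$k = -80$
$o{\left(O,J \right)} = 2$ ($o{\left(O,J \right)} = 1 + 1 = 2$)
$k \left(-42\right) o{\left(1,1 \right)} = \left(-80\right) \left(-42\right) 2 = 3360 \cdot 2 = 6720$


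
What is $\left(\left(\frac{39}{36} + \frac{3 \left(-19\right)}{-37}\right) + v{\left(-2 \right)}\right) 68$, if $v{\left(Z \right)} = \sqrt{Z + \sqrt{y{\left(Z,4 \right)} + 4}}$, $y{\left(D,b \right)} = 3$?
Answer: $\frac{19805}{111} + 68 \sqrt{-2 + \sqrt{7}} \approx 233.07$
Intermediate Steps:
$v{\left(Z \right)} = \sqrt{Z + \sqrt{7}}$ ($v{\left(Z \right)} = \sqrt{Z + \sqrt{3 + 4}} = \sqrt{Z + \sqrt{7}}$)
$\left(\left(\frac{39}{36} + \frac{3 \left(-19\right)}{-37}\right) + v{\left(-2 \right)}\right) 68 = \left(\left(\frac{39}{36} + \frac{3 \left(-19\right)}{-37}\right) + \sqrt{-2 + \sqrt{7}}\right) 68 = \left(\left(39 \cdot \frac{1}{36} - - \frac{57}{37}\right) + \sqrt{-2 + \sqrt{7}}\right) 68 = \left(\left(\frac{13}{12} + \frac{57}{37}\right) + \sqrt{-2 + \sqrt{7}}\right) 68 = \left(\frac{1165}{444} + \sqrt{-2 + \sqrt{7}}\right) 68 = \frac{19805}{111} + 68 \sqrt{-2 + \sqrt{7}}$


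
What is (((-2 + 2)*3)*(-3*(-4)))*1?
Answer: 0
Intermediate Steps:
(((-2 + 2)*3)*(-3*(-4)))*1 = ((0*3)*12)*1 = (0*12)*1 = 0*1 = 0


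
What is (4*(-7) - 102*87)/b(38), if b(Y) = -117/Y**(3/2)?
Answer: 338276*sqrt(38)/117 ≈ 17823.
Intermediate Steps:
b(Y) = -117/Y**(3/2)
(4*(-7) - 102*87)/b(38) = (4*(-7) - 102*87)/((-117*sqrt(38)/1444)) = (-28 - 8874)/((-117*sqrt(38)/1444)) = -8902*(-38*sqrt(38)/117) = -(-338276)*sqrt(38)/117 = 338276*sqrt(38)/117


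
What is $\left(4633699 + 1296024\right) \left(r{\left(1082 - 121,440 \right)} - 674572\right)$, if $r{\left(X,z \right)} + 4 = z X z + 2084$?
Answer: $1099234900981084$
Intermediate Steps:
$r{\left(X,z \right)} = 2080 + X z^{2}$ ($r{\left(X,z \right)} = -4 + \left(z X z + 2084\right) = -4 + \left(X z z + 2084\right) = -4 + \left(X z^{2} + 2084\right) = -4 + \left(2084 + X z^{2}\right) = 2080 + X z^{2}$)
$\left(4633699 + 1296024\right) \left(r{\left(1082 - 121,440 \right)} - 674572\right) = \left(4633699 + 1296024\right) \left(\left(2080 + \left(1082 - 121\right) 440^{2}\right) - 674572\right) = 5929723 \left(\left(2080 + 961 \cdot 193600\right) - 674572\right) = 5929723 \left(\left(2080 + 186049600\right) - 674572\right) = 5929723 \left(186051680 - 674572\right) = 5929723 \cdot 185377108 = 1099234900981084$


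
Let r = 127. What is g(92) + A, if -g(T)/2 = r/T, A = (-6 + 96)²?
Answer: 372473/46 ≈ 8097.2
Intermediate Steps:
A = 8100 (A = 90² = 8100)
g(T) = -254/T
g(92) + A = -254/92 + 8100 = -254*1/92 + 8100 = -127/46 + 8100 = 372473/46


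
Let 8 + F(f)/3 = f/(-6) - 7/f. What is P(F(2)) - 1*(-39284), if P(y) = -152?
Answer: 39132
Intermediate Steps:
F(f) = -24 - 21/f - f/2 (F(f) = -24 + 3*(f/(-6) - 7/f) = -24 + 3*(f*(-⅙) - 7/f) = -24 + 3*(-f/6 - 7/f) = -24 + 3*(-7/f - f/6) = -24 + (-21/f - f/2) = -24 - 21/f - f/2)
P(F(2)) - 1*(-39284) = -152 - 1*(-39284) = -152 + 39284 = 39132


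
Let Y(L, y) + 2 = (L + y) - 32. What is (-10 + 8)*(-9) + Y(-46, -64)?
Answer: -126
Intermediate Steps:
Y(L, y) = -34 + L + y (Y(L, y) = -2 + ((L + y) - 32) = -2 + (-32 + L + y) = -34 + L + y)
(-10 + 8)*(-9) + Y(-46, -64) = (-10 + 8)*(-9) + (-34 - 46 - 64) = -2*(-9) - 144 = 18 - 144 = -126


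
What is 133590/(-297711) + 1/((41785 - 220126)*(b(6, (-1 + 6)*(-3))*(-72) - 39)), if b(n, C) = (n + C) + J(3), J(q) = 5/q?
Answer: -1294468564069/2884778208171 ≈ -0.44872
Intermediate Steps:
b(n, C) = 5/3 + C + n (b(n, C) = (n + C) + 5/3 = (C + n) + 5*(⅓) = (C + n) + 5/3 = 5/3 + C + n)
133590/(-297711) + 1/((41785 - 220126)*(b(6, (-1 + 6)*(-3))*(-72) - 39)) = 133590/(-297711) + 1/((41785 - 220126)*((5/3 + (-1 + 6)*(-3) + 6)*(-72) - 39)) = 133590*(-1/297711) + 1/((-178341)*((5/3 + 5*(-3) + 6)*(-72) - 39)) = -44530/99237 - 1/(178341*((5/3 - 15 + 6)*(-72) - 39)) = -44530/99237 - 1/(178341*(-22/3*(-72) - 39)) = -44530/99237 - 1/(178341*(528 - 39)) = -44530/99237 - 1/178341/489 = -44530/99237 - 1/178341*1/489 = -44530/99237 - 1/87208749 = -1294468564069/2884778208171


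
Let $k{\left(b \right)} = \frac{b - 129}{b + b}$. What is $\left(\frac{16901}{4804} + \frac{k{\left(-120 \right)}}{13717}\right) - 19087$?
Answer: $- \frac{25150680974297}{1317929360} \approx -19083.0$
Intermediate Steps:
$k{\left(b \right)} = \frac{-129 + b}{2 b}$
$\left(\frac{16901}{4804} + \frac{k{\left(-120 \right)}}{13717}\right) - 19087 = \left(\frac{16901}{4804} + \frac{\frac{1}{2} \frac{1}{-120} \left(-129 - 120\right)}{13717}\right) - 19087 = \left(16901 \cdot \frac{1}{4804} + \frac{1}{2} \left(- \frac{1}{120}\right) \left(-249\right) \frac{1}{13717}\right) - 19087 = \left(\frac{16901}{4804} + \frac{83}{80} \cdot \frac{1}{13717}\right) - 19087 = \left(\frac{16901}{4804} + \frac{83}{1097360}\right) - 19087 = \frac{4636720023}{1317929360} - 19087 = - \frac{25150680974297}{1317929360}$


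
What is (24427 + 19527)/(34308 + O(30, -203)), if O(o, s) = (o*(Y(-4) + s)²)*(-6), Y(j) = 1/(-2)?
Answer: -43954/7419897 ≈ -0.0059238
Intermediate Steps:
Y(j) = -½
O(o, s) = -6*o*(-½ + s)² (O(o, s) = (o*(-½ + s)²)*(-6) = -6*o*(-½ + s)²)
(24427 + 19527)/(34308 + O(30, -203)) = (24427 + 19527)/(34308 - 3/2*30*(-1 + 2*(-203))²) = 43954/(34308 - 3/2*30*(-1 - 406)²) = 43954/(34308 - 3/2*30*(-407)²) = 43954/(34308 - 3/2*30*165649) = 43954/(34308 - 7454205) = 43954/(-7419897) = 43954*(-1/7419897) = -43954/7419897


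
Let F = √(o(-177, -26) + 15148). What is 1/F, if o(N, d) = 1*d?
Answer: √15122/15122 ≈ 0.0081320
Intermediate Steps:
o(N, d) = d
F = √15122 (F = √(-26 + 15148) = √15122 ≈ 122.97)
1/F = 1/(√15122) = √15122/15122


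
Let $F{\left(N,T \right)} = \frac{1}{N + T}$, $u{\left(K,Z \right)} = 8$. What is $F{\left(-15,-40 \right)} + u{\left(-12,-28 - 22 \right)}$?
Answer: $\frac{439}{55} \approx 7.9818$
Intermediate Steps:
$F{\left(-15,-40 \right)} + u{\left(-12,-28 - 22 \right)} = \frac{1}{-15 - 40} + 8 = \frac{1}{-55} + 8 = - \frac{1}{55} + 8 = \frac{439}{55}$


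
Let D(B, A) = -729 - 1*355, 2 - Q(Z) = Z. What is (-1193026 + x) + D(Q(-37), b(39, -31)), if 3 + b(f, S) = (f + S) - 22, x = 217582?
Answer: -976528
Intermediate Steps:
Q(Z) = 2 - Z
b(f, S) = -25 + S + f (b(f, S) = -3 + ((f + S) - 22) = -3 + ((S + f) - 22) = -3 + (-22 + S + f) = -25 + S + f)
D(B, A) = -1084 (D(B, A) = -729 - 355 = -1084)
(-1193026 + x) + D(Q(-37), b(39, -31)) = (-1193026 + 217582) - 1084 = -975444 - 1084 = -976528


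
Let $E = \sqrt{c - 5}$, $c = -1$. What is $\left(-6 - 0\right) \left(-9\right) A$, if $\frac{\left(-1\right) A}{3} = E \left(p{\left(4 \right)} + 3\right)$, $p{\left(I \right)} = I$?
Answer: $- 1134 i \sqrt{6} \approx - 2777.7 i$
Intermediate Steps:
$E = i \sqrt{6}$ ($E = \sqrt{-1 - 5} = \sqrt{-6} = i \sqrt{6} \approx 2.4495 i$)
$A = - 21 i \sqrt{6}$ ($A = - 3 i \sqrt{6} \left(4 + 3\right) = - 3 i \sqrt{6} \cdot 7 = - 3 \cdot 7 i \sqrt{6} = - 21 i \sqrt{6} \approx - 51.439 i$)
$\left(-6 - 0\right) \left(-9\right) A = \left(-6 - 0\right) \left(-9\right) \left(- 21 i \sqrt{6}\right) = \left(-6 + 0\right) \left(-9\right) \left(- 21 i \sqrt{6}\right) = \left(-6\right) \left(-9\right) \left(- 21 i \sqrt{6}\right) = 54 \left(- 21 i \sqrt{6}\right) = - 1134 i \sqrt{6}$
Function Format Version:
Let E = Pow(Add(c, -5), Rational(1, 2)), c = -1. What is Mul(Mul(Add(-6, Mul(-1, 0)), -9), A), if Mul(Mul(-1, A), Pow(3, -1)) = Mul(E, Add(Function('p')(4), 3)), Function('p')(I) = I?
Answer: Mul(-1134, I, Pow(6, Rational(1, 2))) ≈ Mul(-2777.7, I)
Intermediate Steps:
E = Mul(I, Pow(6, Rational(1, 2))) (E = Pow(Add(-1, -5), Rational(1, 2)) = Pow(-6, Rational(1, 2)) = Mul(I, Pow(6, Rational(1, 2))) ≈ Mul(2.4495, I))
A = Mul(-21, I, Pow(6, Rational(1, 2))) (A = Mul(-3, Mul(Mul(I, Pow(6, Rational(1, 2))), Add(4, 3))) = Mul(-3, Mul(Mul(I, Pow(6, Rational(1, 2))), 7)) = Mul(-3, Mul(7, I, Pow(6, Rational(1, 2)))) = Mul(-21, I, Pow(6, Rational(1, 2))) ≈ Mul(-51.439, I))
Mul(Mul(Add(-6, Mul(-1, 0)), -9), A) = Mul(Mul(Add(-6, Mul(-1, 0)), -9), Mul(-21, I, Pow(6, Rational(1, 2)))) = Mul(Mul(Add(-6, 0), -9), Mul(-21, I, Pow(6, Rational(1, 2)))) = Mul(Mul(-6, -9), Mul(-21, I, Pow(6, Rational(1, 2)))) = Mul(54, Mul(-21, I, Pow(6, Rational(1, 2)))) = Mul(-1134, I, Pow(6, Rational(1, 2)))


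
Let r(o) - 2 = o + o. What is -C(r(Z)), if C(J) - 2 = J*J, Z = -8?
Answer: -198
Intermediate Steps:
r(o) = 2 + 2*o (r(o) = 2 + (o + o) = 2 + 2*o)
C(J) = 2 + J**2 (C(J) = 2 + J*J = 2 + J**2)
-C(r(Z)) = -(2 + (2 + 2*(-8))**2) = -(2 + (2 - 16)**2) = -(2 + (-14)**2) = -(2 + 196) = -1*198 = -198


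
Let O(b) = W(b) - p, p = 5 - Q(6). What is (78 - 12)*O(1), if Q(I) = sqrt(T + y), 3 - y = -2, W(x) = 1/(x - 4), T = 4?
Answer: -154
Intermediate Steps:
W(x) = 1/(-4 + x)
y = 5 (y = 3 - 1*(-2) = 3 + 2 = 5)
Q(I) = 3 (Q(I) = sqrt(4 + 5) = sqrt(9) = 3)
p = 2 (p = 5 - 1*3 = 5 - 3 = 2)
O(b) = -2 + 1/(-4 + b) (O(b) = 1/(-4 + b) - 1*2 = 1/(-4 + b) - 2 = -2 + 1/(-4 + b))
(78 - 12)*O(1) = (78 - 12)*((9 - 2*1)/(-4 + 1)) = 66*((9 - 2)/(-3)) = 66*(-1/3*7) = 66*(-7/3) = -154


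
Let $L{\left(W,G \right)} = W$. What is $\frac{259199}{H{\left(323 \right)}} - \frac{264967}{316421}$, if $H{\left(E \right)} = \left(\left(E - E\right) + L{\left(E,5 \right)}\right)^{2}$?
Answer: $\frac{188139324}{114227981} \approx 1.6471$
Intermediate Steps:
$H{\left(E \right)} = E^{2}$ ($H{\left(E \right)} = \left(\left(E - E\right) + E\right)^{2} = \left(0 + E\right)^{2} = E^{2}$)
$\frac{259199}{H{\left(323 \right)}} - \frac{264967}{316421} = \frac{259199}{323^{2}} - \frac{264967}{316421} = \frac{259199}{104329} - \frac{264967}{316421} = 259199 \cdot \frac{1}{104329} - \frac{264967}{316421} = \frac{15247}{6137} - \frac{264967}{316421} = \frac{188139324}{114227981}$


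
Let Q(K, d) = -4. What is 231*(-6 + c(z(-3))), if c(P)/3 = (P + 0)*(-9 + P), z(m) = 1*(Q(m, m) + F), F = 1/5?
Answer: 808038/25 ≈ 32322.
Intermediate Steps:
F = ⅕ ≈ 0.20000
z(m) = -19/5 (z(m) = 1*(-4 + ⅕) = 1*(-19/5) = -19/5)
c(P) = 3*P*(-9 + P) (c(P) = 3*((P + 0)*(-9 + P)) = 3*(P*(-9 + P)) = 3*P*(-9 + P))
231*(-6 + c(z(-3))) = 231*(-6 + 3*(-19/5)*(-9 - 19/5)) = 231*(-6 + 3*(-19/5)*(-64/5)) = 231*(-6 + 3648/25) = 231*(3498/25) = 808038/25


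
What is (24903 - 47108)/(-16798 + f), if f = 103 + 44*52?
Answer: 22205/14407 ≈ 1.5413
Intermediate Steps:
f = 2391 (f = 103 + 2288 = 2391)
(24903 - 47108)/(-16798 + f) = (24903 - 47108)/(-16798 + 2391) = -22205/(-14407) = -22205*(-1/14407) = 22205/14407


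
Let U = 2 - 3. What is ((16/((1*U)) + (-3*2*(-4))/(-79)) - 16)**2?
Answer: 6512704/6241 ≈ 1043.5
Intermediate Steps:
U = -1
((16/((1*U)) + (-3*2*(-4))/(-79)) - 16)**2 = ((16/((1*(-1))) + (-3*2*(-4))/(-79)) - 16)**2 = ((16/(-1) - 6*(-4)*(-1/79)) - 16)**2 = ((16*(-1) + 24*(-1/79)) - 16)**2 = ((-16 - 24/79) - 16)**2 = (-1288/79 - 16)**2 = (-2552/79)**2 = 6512704/6241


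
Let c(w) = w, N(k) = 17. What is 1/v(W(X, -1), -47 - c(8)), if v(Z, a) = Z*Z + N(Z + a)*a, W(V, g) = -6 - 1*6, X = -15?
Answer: -1/791 ≈ -0.0012642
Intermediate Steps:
W(V, g) = -12 (W(V, g) = -6 - 6 = -12)
v(Z, a) = Z**2 + 17*a (v(Z, a) = Z*Z + 17*a = Z**2 + 17*a)
1/v(W(X, -1), -47 - c(8)) = 1/((-12)**2 + 17*(-47 - 1*8)) = 1/(144 + 17*(-47 - 8)) = 1/(144 + 17*(-55)) = 1/(144 - 935) = 1/(-791) = -1/791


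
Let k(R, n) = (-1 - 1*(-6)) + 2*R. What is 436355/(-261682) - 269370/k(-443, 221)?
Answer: 70104851585/230541842 ≈ 304.09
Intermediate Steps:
k(R, n) = 5 + 2*R (k(R, n) = (-1 + 6) + 2*R = 5 + 2*R)
436355/(-261682) - 269370/k(-443, 221) = 436355/(-261682) - 269370/(5 + 2*(-443)) = 436355*(-1/261682) - 269370/(5 - 886) = -436355/261682 - 269370/(-881) = -436355/261682 - 269370*(-1/881) = -436355/261682 + 269370/881 = 70104851585/230541842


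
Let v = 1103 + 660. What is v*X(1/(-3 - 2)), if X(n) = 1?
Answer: 1763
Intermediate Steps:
v = 1763
v*X(1/(-3 - 2)) = 1763*1 = 1763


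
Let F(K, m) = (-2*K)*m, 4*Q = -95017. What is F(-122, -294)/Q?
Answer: 286944/95017 ≈ 3.0199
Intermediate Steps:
Q = -95017/4 (Q = (1/4)*(-95017) = -95017/4 ≈ -23754.)
F(K, m) = -2*K*m
F(-122, -294)/Q = (-2*(-122)*(-294))/(-95017/4) = -71736*(-4/95017) = 286944/95017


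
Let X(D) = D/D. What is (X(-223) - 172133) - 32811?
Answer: -204943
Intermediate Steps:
X(D) = 1
(X(-223) - 172133) - 32811 = (1 - 172133) - 32811 = -172132 - 32811 = -204943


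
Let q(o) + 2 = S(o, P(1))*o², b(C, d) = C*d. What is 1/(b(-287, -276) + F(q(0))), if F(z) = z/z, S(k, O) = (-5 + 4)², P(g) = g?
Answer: 1/79213 ≈ 1.2624e-5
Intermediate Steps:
S(k, O) = 1 (S(k, O) = (-1)² = 1)
q(o) = -2 + o² (q(o) = -2 + 1*o² = -2 + o²)
F(z) = 1
1/(b(-287, -276) + F(q(0))) = 1/(-287*(-276) + 1) = 1/(79212 + 1) = 1/79213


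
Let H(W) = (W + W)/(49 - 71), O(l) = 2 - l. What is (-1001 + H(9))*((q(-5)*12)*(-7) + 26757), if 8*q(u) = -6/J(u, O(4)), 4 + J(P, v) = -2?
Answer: -26795130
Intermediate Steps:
J(P, v) = -6 (J(P, v) = -4 - 2 = -6)
q(u) = ⅛ (q(u) = (-6/(-6))/8 = (-6*(-⅙))/8 = (⅛)*1 = ⅛)
H(W) = -W/11 (H(W) = (2*W)/(-22) = (2*W)*(-1/22) = -W/11)
(-1001 + H(9))*((q(-5)*12)*(-7) + 26757) = (-1001 - 1/11*9)*(((⅛)*12)*(-7) + 26757) = (-1001 - 9/11)*((3/2)*(-7) + 26757) = -11020*(-21/2 + 26757)/11 = -11020/11*53493/2 = -26795130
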